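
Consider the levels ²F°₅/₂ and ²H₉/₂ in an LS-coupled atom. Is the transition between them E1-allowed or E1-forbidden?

forbidden

Initial level: S=1/2, L=3, J=5/2, parity odd. Final level: S=1/2, L=5, J=9/2, parity even.
ΔJ = 0, ±1 (not J=0↔0): J: 5/2 → 9/2, ΔJ = +2 — violated.
Parity must change: odd → even — satisfied.
ΔL = 0, ±1 (not L=0↔0): L: 3 → 5, ΔL = +2 — violated.
ΔS = 0: S: 1/2 → 1/2 — satisfied.
Rule(s) violated: ΔL, ΔJ.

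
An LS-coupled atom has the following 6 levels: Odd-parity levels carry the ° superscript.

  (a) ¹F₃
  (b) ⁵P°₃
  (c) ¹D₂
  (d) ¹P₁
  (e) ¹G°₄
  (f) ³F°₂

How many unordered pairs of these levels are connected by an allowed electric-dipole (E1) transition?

(a)–(b): forbidden (ΔS, ΔL).
(a)–(c): forbidden (parity).
(a)–(d): forbidden (parity, ΔL, ΔJ).
(a)–(e): allowed.
(a)–(f): forbidden (ΔS).
(b)–(c): forbidden (ΔS).
(b)–(d): forbidden (ΔS, ΔJ).
(b)–(e): forbidden (parity, ΔS, ΔL).
(b)–(f): forbidden (parity, ΔS, ΔL).
(c)–(d): forbidden (parity).
(c)–(e): forbidden (ΔL, ΔJ).
(c)–(f): forbidden (ΔS).
(d)–(e): forbidden (ΔL, ΔJ).
(d)–(f): forbidden (ΔS, ΔL).
(e)–(f): forbidden (parity, ΔS, ΔJ).
Allowed pairs: 1 of 15.

1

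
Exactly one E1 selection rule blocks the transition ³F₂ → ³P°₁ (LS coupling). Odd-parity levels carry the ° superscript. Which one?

Parity must change: even → odd — passes.
ΔS = 0: S: 1 → 1 — passes.
ΔL = 0, ±1 (not L=0↔0): L: 3 → 1, ΔL = -2 — fails.
ΔJ = 0, ±1 (not J=0↔0): J: 2 → 1, ΔJ = -1 — passes.

the ΔL = 0, ±1 rule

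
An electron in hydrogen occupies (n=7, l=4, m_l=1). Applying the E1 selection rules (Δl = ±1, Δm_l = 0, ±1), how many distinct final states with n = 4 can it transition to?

E1 requires Δl = ±1, so l_f ∈ {3, 5}; with 0 ≤ l_f ≤ n_f−1 = 3, the allowed l_f values are {3}.
For l_f = 3: m_f ∈ {m_i−1, m_i, m_i+1} ∩ [−3, 3] = {0, 1, 2} → 3 states.
Total: 3.

3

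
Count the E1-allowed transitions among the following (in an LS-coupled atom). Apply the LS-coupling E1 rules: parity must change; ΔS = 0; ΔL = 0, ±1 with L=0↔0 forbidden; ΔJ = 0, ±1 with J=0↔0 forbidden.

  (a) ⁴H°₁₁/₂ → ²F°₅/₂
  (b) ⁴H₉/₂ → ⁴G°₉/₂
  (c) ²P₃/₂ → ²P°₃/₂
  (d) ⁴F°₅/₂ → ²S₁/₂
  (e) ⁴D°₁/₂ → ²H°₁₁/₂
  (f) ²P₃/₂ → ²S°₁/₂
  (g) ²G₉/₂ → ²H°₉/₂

4

(a) forbidden (parity, ΔS, ΔL, ΔJ fail)
(b) allowed
(c) allowed
(d) forbidden (ΔS, ΔL, ΔJ fail)
(e) forbidden (parity, ΔS, ΔL, ΔJ fail)
(f) allowed
(g) allowed
Total allowed: 4 of 7.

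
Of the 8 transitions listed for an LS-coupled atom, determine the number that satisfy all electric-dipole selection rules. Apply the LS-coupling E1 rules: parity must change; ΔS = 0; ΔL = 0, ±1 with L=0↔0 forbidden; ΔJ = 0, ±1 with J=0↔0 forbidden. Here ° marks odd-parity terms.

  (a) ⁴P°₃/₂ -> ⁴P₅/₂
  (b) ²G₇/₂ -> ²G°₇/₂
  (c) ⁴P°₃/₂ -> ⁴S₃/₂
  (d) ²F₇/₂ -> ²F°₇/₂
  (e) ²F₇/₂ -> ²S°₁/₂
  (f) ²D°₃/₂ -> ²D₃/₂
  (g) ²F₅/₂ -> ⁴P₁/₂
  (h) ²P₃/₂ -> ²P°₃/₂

(a) allowed
(b) allowed
(c) allowed
(d) allowed
(e) forbidden (ΔL, ΔJ fail)
(f) allowed
(g) forbidden (parity, ΔS, ΔL, ΔJ fail)
(h) allowed
Total allowed: 6 of 8.

6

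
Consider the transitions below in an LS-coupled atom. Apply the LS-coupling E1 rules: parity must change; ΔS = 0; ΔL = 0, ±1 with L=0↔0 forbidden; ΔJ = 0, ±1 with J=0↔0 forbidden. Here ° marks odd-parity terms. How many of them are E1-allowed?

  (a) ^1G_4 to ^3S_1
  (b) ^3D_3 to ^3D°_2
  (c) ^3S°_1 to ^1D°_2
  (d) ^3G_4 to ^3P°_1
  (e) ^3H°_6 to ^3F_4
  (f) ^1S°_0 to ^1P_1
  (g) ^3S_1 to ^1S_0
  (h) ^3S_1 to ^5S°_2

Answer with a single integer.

2

(a) forbidden (parity, ΔS, ΔL, ΔJ fail)
(b) allowed
(c) forbidden (parity, ΔS, ΔL fail)
(d) forbidden (ΔL, ΔJ fail)
(e) forbidden (ΔL, ΔJ fail)
(f) allowed
(g) forbidden (parity, ΔS, ΔL fail)
(h) forbidden (ΔS, ΔL fail)
Total allowed: 2 of 8.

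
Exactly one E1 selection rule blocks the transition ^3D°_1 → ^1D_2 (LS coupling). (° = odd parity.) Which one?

the ΔS = 0 rule

Initial level: S=1, L=2, J=1, parity odd. Final level: S=0, L=2, J=2, parity even.
Parity must change: odd → even — passes.
ΔS = 0: S: 1 → 0 — fails.
ΔL = 0, ±1 (not L=0↔0): L: 2 → 2, ΔL = +0 — passes.
ΔJ = 0, ±1 (not J=0↔0): J: 1 → 2, ΔJ = +1 — passes.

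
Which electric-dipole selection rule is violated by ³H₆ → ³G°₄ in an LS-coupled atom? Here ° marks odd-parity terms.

the ΔJ = 0, ±1 rule

Initial level: S=1, L=5, J=6, parity even. Final level: S=1, L=4, J=4, parity odd.
Parity must change: even → odd — ✓.
ΔS = 0: S: 1 → 1 — ✓.
ΔL = 0, ±1 (not L=0↔0): L: 5 → 4, ΔL = -1 — ✓.
ΔJ = 0, ±1 (not J=0↔0): J: 6 → 4, ΔJ = -2 — ✗.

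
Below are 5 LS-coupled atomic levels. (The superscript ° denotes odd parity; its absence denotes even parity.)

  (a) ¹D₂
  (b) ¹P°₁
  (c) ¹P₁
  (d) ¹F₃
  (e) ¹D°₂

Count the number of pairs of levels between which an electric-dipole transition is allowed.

(a)–(b): allowed.
(a)–(c): forbidden (parity).
(a)–(d): forbidden (parity).
(a)–(e): allowed.
(b)–(c): allowed.
(b)–(d): forbidden (ΔL, ΔJ).
(b)–(e): forbidden (parity).
(c)–(d): forbidden (parity, ΔL, ΔJ).
(c)–(e): allowed.
(d)–(e): allowed.
Allowed pairs: 5 of 10.

5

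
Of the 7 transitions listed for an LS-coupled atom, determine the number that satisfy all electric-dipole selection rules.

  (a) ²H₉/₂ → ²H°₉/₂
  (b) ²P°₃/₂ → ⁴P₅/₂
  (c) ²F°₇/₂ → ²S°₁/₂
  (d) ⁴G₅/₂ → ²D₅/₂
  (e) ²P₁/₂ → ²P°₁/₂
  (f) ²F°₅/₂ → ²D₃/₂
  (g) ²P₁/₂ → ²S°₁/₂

4

(a) allowed
(b) forbidden (ΔS fails)
(c) forbidden (parity, ΔL, ΔJ fail)
(d) forbidden (parity, ΔS, ΔL fail)
(e) allowed
(f) allowed
(g) allowed
Total allowed: 4 of 7.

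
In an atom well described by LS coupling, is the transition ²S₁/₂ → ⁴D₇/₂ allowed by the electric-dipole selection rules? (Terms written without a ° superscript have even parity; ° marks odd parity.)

forbidden

Initial level: S=1/2, L=0, J=1/2, parity even. Final level: S=3/2, L=2, J=7/2, parity even.
ΔS = 0: S: 1/2 → 3/2 — fails.
ΔJ = 0, ±1 (not J=0↔0): J: 1/2 → 7/2, ΔJ = +3 — fails.
Parity must change: even → even — fails.
ΔL = 0, ±1 (not L=0↔0): L: 0 → 2, ΔL = +2 — fails.
Rule(s) violated: parity, ΔS, ΔL, ΔJ.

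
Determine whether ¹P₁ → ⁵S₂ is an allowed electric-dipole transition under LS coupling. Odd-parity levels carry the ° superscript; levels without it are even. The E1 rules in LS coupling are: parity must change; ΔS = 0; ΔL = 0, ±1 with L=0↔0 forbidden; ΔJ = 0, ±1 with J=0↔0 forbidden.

Parity must change: even → even — violated.
ΔS = 0: S: 0 → 2 — violated.
ΔL = 0, ±1 (not L=0↔0): L: 1 → 0, ΔL = -1 — satisfied.
ΔJ = 0, ±1 (not J=0↔0): J: 1 → 2, ΔJ = +1 — satisfied.
Rule(s) violated: parity, ΔS.

forbidden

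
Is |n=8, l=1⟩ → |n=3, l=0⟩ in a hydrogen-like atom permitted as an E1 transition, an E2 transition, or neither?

Δl = 0 − 1 = -1; l_i + l_f = 1.
E1 (Δl = ±1): satisfied.
E2 (Δl = 0,±2, l_i+l_f ≥ 2): not satisfied.

E1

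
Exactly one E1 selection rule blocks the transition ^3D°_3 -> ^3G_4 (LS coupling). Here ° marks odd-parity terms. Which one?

Initial level: S=1, L=2, J=3, parity odd. Final level: S=1, L=4, J=4, parity even.
Parity must change: odd → even — satisfied.
ΔS = 0: S: 1 → 1 — satisfied.
ΔL = 0, ±1 (not L=0↔0): L: 2 → 4, ΔL = +2 — violated.
ΔJ = 0, ±1 (not J=0↔0): J: 3 → 4, ΔJ = +1 — satisfied.

the ΔL = 0, ±1 rule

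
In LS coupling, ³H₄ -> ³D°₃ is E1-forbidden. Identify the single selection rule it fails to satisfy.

Reading off the term symbols: S 1→1, L 5→2, J 4→3, parity even→odd.
ΔL = 0, ±1 (not L=0↔0): L: 5 → 2, ΔL = -3 — ✗.
ΔS = 0: S: 1 → 1 — ✓.
ΔJ = 0, ±1 (not J=0↔0): J: 4 → 3, ΔJ = -1 — ✓.
Parity must change: even → odd — ✓.

the ΔL = 0, ±1 rule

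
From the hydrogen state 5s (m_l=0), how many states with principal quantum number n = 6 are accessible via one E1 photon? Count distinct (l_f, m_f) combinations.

E1 requires Δl = ±1, so l_f ∈ {-1, 1}; with 0 ≤ l_f ≤ n_f−1 = 5, the allowed l_f values are {1}.
For l_f = 1: m_f ∈ {m_i−1, m_i, m_i+1} ∩ [−1, 1] = {-1, 0, 1} → 3 states.
Total: 3.

3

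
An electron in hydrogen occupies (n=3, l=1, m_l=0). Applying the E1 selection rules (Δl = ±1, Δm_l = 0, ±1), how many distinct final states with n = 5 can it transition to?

E1 requires Δl = ±1, so l_f ∈ {0, 2}; with 0 ≤ l_f ≤ n_f−1 = 4, the allowed l_f values are {0, 2}.
For l_f = 0: m_f ∈ {m_i−1, m_i, m_i+1} ∩ [−0, 0] = {0} → 1 state.
For l_f = 2: m_f ∈ {m_i−1, m_i, m_i+1} ∩ [−2, 2] = {-1, 0, 1} → 3 states.
Total: 4.

4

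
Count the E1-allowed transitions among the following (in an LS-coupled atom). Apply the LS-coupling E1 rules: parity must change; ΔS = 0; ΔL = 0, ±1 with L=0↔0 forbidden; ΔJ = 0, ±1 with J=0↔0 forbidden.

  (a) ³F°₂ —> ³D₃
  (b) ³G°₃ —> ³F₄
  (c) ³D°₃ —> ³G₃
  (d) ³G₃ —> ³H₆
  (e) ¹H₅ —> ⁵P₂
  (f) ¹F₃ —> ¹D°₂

(a) allowed
(b) allowed
(c) forbidden (ΔL fails)
(d) forbidden (parity, ΔJ fail)
(e) forbidden (parity, ΔS, ΔL, ΔJ fail)
(f) allowed
Total allowed: 3 of 6.

3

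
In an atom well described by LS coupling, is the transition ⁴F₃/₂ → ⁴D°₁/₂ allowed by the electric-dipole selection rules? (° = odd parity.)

allowed

Initial level: S=3/2, L=3, J=3/2, parity even. Final level: S=3/2, L=2, J=1/2, parity odd.
ΔS = 0: S: 3/2 → 3/2 — satisfied.
Parity must change: even → odd — satisfied.
ΔJ = 0, ±1 (not J=0↔0): J: 3/2 → 1/2, ΔJ = -1 — satisfied.
ΔL = 0, ±1 (not L=0↔0): L: 3 → 2, ΔL = -1 — satisfied.
All four E1 rules are satisfied.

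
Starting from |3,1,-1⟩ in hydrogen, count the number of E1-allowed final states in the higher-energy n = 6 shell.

4

E1 requires Δl = ±1, so l_f ∈ {0, 2}; with 0 ≤ l_f ≤ n_f−1 = 5, the allowed l_f values are {0, 2}.
For l_f = 0: m_f ∈ {m_i−1, m_i, m_i+1} ∩ [−0, 0] = {0} → 1 state.
For l_f = 2: m_f ∈ {m_i−1, m_i, m_i+1} ∩ [−2, 2] = {-2, -1, 0} → 3 states.
Total: 4.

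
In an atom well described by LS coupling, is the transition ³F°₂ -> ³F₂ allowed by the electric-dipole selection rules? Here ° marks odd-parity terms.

allowed

Parity must change: odd → even — ok.
ΔS = 0: S: 1 → 1 — ok.
ΔJ = 0, ±1 (not J=0↔0): J: 2 → 2, ΔJ = +0 — ok.
ΔL = 0, ±1 (not L=0↔0): L: 3 → 3, ΔL = +0 — ok.
All four E1 rules are satisfied.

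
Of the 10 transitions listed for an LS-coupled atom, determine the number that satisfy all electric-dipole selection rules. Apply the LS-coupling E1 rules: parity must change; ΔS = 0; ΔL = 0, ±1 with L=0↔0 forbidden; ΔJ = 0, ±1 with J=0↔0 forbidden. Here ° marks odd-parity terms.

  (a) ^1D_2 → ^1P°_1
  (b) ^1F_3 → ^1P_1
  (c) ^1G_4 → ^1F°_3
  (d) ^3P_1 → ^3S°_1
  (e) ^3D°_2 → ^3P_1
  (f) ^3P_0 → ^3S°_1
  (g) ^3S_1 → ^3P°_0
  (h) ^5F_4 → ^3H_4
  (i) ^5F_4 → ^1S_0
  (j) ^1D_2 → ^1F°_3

7

(a) allowed
(b) forbidden (parity, ΔL, ΔJ fail)
(c) allowed
(d) allowed
(e) allowed
(f) allowed
(g) allowed
(h) forbidden (parity, ΔS, ΔL fail)
(i) forbidden (parity, ΔS, ΔL, ΔJ fail)
(j) allowed
Total allowed: 7 of 10.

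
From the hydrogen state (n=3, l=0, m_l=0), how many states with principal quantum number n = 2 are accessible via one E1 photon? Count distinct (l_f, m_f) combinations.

E1 requires Δl = ±1, so l_f ∈ {-1, 1}; with 0 ≤ l_f ≤ n_f−1 = 1, the allowed l_f values are {1}.
For l_f = 1: m_f ∈ {m_i−1, m_i, m_i+1} ∩ [−1, 1] = {-1, 0, 1} → 3 states.
Total: 3.

3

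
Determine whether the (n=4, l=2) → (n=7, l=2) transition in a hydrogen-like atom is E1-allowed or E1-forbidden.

forbidden

Δl = 2 − 2 = +0; the E1 rule Δl = ±1 is violated.
The transition is electric-dipole forbidden.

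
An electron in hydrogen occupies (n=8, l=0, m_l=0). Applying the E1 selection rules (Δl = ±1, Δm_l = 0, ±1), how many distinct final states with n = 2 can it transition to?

E1 requires Δl = ±1, so l_f ∈ {-1, 1}; with 0 ≤ l_f ≤ n_f−1 = 1, the allowed l_f values are {1}.
For l_f = 1: m_f ∈ {m_i−1, m_i, m_i+1} ∩ [−1, 1] = {-1, 0, 1} → 3 states.
Total: 3.

3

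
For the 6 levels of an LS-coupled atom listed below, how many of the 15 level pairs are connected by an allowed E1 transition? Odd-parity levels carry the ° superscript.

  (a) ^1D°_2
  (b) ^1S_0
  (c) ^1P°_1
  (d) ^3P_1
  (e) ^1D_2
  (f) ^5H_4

(a)–(b): forbidden (ΔL, ΔJ).
(a)–(c): forbidden (parity).
(a)–(d): forbidden (ΔS).
(a)–(e): allowed.
(a)–(f): forbidden (ΔS, ΔL, ΔJ).
(b)–(c): allowed.
(b)–(d): forbidden (parity, ΔS).
(b)–(e): forbidden (parity, ΔL, ΔJ).
(b)–(f): forbidden (parity, ΔS, ΔL, ΔJ).
(c)–(d): forbidden (ΔS).
(c)–(e): allowed.
(c)–(f): forbidden (ΔS, ΔL, ΔJ).
(d)–(e): forbidden (parity, ΔS).
(d)–(f): forbidden (parity, ΔS, ΔL, ΔJ).
(e)–(f): forbidden (parity, ΔS, ΔL, ΔJ).
Allowed pairs: 3 of 15.

3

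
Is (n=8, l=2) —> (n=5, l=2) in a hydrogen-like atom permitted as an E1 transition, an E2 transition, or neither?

Δl = 2 − 2 = +0; l_i + l_f = 4.
E1 (Δl = ±1): not satisfied.
E2 (Δl = 0,±2, l_i+l_f ≥ 2): satisfied.

E2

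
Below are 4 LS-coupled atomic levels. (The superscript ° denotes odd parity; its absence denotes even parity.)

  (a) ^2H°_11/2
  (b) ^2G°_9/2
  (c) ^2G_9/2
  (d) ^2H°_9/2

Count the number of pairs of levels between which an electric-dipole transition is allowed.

(a)–(b): forbidden (parity).
(a)–(c): allowed.
(a)–(d): forbidden (parity).
(b)–(c): allowed.
(b)–(d): forbidden (parity).
(c)–(d): allowed.
Allowed pairs: 3 of 6.

3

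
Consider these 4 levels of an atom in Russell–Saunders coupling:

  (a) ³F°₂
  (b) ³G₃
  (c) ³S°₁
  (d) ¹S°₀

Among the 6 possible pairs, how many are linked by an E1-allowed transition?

(a)–(b): allowed.
(a)–(c): forbidden (parity, ΔL).
(a)–(d): forbidden (parity, ΔS, ΔL, ΔJ).
(b)–(c): forbidden (ΔL, ΔJ).
(b)–(d): forbidden (ΔS, ΔL, ΔJ).
(c)–(d): forbidden (parity, ΔS, ΔL).
Allowed pairs: 1 of 6.

1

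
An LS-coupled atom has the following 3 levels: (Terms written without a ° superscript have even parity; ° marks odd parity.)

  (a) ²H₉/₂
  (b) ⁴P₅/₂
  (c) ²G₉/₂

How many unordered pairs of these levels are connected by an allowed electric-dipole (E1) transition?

0

(a)–(b): forbidden (parity, ΔS, ΔL, ΔJ).
(a)–(c): forbidden (parity).
(b)–(c): forbidden (parity, ΔS, ΔL, ΔJ).
Allowed pairs: 0 of 3.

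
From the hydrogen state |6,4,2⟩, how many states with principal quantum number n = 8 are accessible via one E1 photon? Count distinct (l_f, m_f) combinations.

E1 requires Δl = ±1, so l_f ∈ {3, 5}; with 0 ≤ l_f ≤ n_f−1 = 7, the allowed l_f values are {3, 5}.
For l_f = 3: m_f ∈ {m_i−1, m_i, m_i+1} ∩ [−3, 3] = {1, 2, 3} → 3 states.
For l_f = 5: m_f ∈ {m_i−1, m_i, m_i+1} ∩ [−5, 5] = {1, 2, 3} → 3 states.
Total: 6.

6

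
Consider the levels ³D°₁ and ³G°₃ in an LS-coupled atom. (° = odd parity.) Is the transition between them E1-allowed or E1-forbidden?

forbidden

Parity must change: odd → odd — ✗.
ΔS = 0: S: 1 → 1 — ✓.
ΔL = 0, ±1 (not L=0↔0): L: 2 → 4, ΔL = +2 — ✗.
ΔJ = 0, ±1 (not J=0↔0): J: 1 → 3, ΔJ = +2 — ✗.
Rule(s) violated: parity, ΔL, ΔJ.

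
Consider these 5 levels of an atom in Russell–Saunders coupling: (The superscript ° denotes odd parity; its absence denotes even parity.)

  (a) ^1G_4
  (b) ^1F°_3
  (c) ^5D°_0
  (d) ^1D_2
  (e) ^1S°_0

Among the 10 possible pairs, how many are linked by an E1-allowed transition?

2

(a)–(b): allowed.
(a)–(c): forbidden (ΔS, ΔL, ΔJ).
(a)–(d): forbidden (parity, ΔL, ΔJ).
(a)–(e): forbidden (ΔL, ΔJ).
(b)–(c): forbidden (parity, ΔS, ΔJ).
(b)–(d): allowed.
(b)–(e): forbidden (parity, ΔL, ΔJ).
(c)–(d): forbidden (ΔS, ΔJ).
(c)–(e): forbidden (parity, ΔS, ΔL, ΔJ).
(d)–(e): forbidden (ΔL, ΔJ).
Allowed pairs: 2 of 10.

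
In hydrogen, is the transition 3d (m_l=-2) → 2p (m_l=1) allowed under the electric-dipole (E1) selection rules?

forbidden

Δl = 1 − 2 = -1; the E1 rule Δl = ±1 is passes.
m_l: -2 → 1 (Δm_l = +3). |Δm_l| ≤ 1 fails.
The transition is electric-dipole forbidden.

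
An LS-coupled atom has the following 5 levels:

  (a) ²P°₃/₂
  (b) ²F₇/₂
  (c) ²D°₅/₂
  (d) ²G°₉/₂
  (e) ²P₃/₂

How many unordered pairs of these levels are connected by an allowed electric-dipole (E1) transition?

(a)–(b): forbidden (ΔL, ΔJ).
(a)–(c): forbidden (parity).
(a)–(d): forbidden (parity, ΔL, ΔJ).
(a)–(e): allowed.
(b)–(c): allowed.
(b)–(d): allowed.
(b)–(e): forbidden (parity, ΔL, ΔJ).
(c)–(d): forbidden (parity, ΔL, ΔJ).
(c)–(e): allowed.
(d)–(e): forbidden (ΔL, ΔJ).
Allowed pairs: 4 of 10.

4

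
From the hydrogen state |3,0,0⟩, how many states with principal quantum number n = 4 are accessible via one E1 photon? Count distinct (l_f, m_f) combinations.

3

E1 requires Δl = ±1, so l_f ∈ {-1, 1}; with 0 ≤ l_f ≤ n_f−1 = 3, the allowed l_f values are {1}.
For l_f = 1: m_f ∈ {m_i−1, m_i, m_i+1} ∩ [−1, 1] = {-1, 0, 1} → 3 states.
Total: 3.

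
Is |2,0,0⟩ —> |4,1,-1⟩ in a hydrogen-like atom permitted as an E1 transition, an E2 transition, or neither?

Δl = 1 − 0 = +1; l_i + l_f = 1.
Δm_l = -1.
E1 (Δl = ±1, |Δm_l| ≤ 1): satisfied.
E2 (Δl = 0,±2, l_i+l_f ≥ 2, |Δm_l| ≤ 2): not satisfied.

E1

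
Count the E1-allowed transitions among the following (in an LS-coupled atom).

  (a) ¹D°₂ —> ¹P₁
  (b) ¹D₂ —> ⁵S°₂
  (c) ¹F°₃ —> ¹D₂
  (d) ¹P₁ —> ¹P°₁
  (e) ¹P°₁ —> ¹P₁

(a) allowed
(b) forbidden (ΔS, ΔL fail)
(c) allowed
(d) allowed
(e) allowed
Total allowed: 4 of 5.

4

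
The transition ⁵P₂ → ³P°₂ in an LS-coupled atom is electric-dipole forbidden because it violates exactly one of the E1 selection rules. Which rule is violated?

Reading off the term symbols: S 2→1, L 1→1, J 2→2, parity even→odd.
Parity must change: even → odd — ok.
ΔS = 0: S: 2 → 1 — fails.
ΔL = 0, ±1 (not L=0↔0): L: 1 → 1, ΔL = +0 — ok.
ΔJ = 0, ±1 (not J=0↔0): J: 2 → 2, ΔJ = +0 — ok.

the ΔS = 0 rule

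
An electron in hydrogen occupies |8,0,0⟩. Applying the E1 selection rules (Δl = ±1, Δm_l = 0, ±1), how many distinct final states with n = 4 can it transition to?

3

E1 requires Δl = ±1, so l_f ∈ {-1, 1}; with 0 ≤ l_f ≤ n_f−1 = 3, the allowed l_f values are {1}.
For l_f = 1: m_f ∈ {m_i−1, m_i, m_i+1} ∩ [−1, 1] = {-1, 0, 1} → 3 states.
Total: 3.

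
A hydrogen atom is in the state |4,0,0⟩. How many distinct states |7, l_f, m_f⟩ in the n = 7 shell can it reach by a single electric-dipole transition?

E1 requires Δl = ±1, so l_f ∈ {-1, 1}; with 0 ≤ l_f ≤ n_f−1 = 6, the allowed l_f values are {1}.
For l_f = 1: m_f ∈ {m_i−1, m_i, m_i+1} ∩ [−1, 1] = {-1, 0, 1} → 3 states.
Total: 3.

3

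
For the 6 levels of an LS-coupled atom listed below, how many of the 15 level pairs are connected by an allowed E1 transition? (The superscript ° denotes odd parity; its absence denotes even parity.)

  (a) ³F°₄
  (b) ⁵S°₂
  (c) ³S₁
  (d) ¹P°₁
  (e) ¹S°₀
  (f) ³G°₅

(a)–(b): forbidden (parity, ΔS, ΔL, ΔJ).
(a)–(c): forbidden (ΔL, ΔJ).
(a)–(d): forbidden (parity, ΔS, ΔL, ΔJ).
(a)–(e): forbidden (parity, ΔS, ΔL, ΔJ).
(a)–(f): forbidden (parity).
(b)–(c): forbidden (ΔS, ΔL).
(b)–(d): forbidden (parity, ΔS).
(b)–(e): forbidden (parity, ΔS, ΔL, ΔJ).
(b)–(f): forbidden (parity, ΔS, ΔL, ΔJ).
(c)–(d): forbidden (ΔS).
(c)–(e): forbidden (ΔS, ΔL).
(c)–(f): forbidden (ΔL, ΔJ).
(d)–(e): forbidden (parity).
(d)–(f): forbidden (parity, ΔS, ΔL, ΔJ).
(e)–(f): forbidden (parity, ΔS, ΔL, ΔJ).
Allowed pairs: 0 of 15.

0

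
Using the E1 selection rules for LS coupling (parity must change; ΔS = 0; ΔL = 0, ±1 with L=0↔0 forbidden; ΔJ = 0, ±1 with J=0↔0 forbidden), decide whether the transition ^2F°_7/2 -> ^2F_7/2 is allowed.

Initial level: S=1/2, L=3, J=7/2, parity odd. Final level: S=1/2, L=3, J=7/2, parity even.
ΔS = 0: S: 1/2 → 1/2 — satisfied.
ΔL = 0, ±1 (not L=0↔0): L: 3 → 3, ΔL = +0 — satisfied.
ΔJ = 0, ±1 (not J=0↔0): J: 7/2 → 7/2, ΔJ = +0 — satisfied.
Parity must change: odd → even — satisfied.
All four E1 rules are satisfied.

allowed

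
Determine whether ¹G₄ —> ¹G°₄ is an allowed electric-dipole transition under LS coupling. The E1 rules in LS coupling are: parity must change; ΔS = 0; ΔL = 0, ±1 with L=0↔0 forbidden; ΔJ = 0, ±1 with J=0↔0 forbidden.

allowed

Initial level: S=0, L=4, J=4, parity even. Final level: S=0, L=4, J=4, parity odd.
ΔJ = 0, ±1 (not J=0↔0): J: 4 → 4, ΔJ = +0 — satisfied.
ΔL = 0, ±1 (not L=0↔0): L: 4 → 4, ΔL = +0 — satisfied.
Parity must change: even → odd — satisfied.
ΔS = 0: S: 0 → 0 — satisfied.
All four E1 rules are satisfied.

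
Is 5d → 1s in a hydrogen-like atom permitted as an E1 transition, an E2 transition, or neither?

Δl = 0 − 2 = -2; l_i + l_f = 2.
E1 (Δl = ±1): not satisfied.
E2 (Δl = 0,±2, l_i+l_f ≥ 2): satisfied.

E2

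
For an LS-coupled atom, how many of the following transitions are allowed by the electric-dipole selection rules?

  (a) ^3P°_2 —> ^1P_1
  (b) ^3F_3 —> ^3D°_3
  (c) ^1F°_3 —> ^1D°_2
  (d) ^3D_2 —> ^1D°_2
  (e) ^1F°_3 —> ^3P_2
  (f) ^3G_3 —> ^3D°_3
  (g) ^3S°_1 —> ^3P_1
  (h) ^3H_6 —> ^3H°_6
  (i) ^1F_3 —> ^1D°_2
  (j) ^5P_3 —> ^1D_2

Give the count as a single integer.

4

(a) forbidden (ΔS fails)
(b) allowed
(c) forbidden (parity fails)
(d) forbidden (ΔS fails)
(e) forbidden (ΔS, ΔL fail)
(f) forbidden (ΔL fails)
(g) allowed
(h) allowed
(i) allowed
(j) forbidden (parity, ΔS fail)
Total allowed: 4 of 10.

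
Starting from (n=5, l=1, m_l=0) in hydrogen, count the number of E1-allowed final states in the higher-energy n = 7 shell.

4

E1 requires Δl = ±1, so l_f ∈ {0, 2}; with 0 ≤ l_f ≤ n_f−1 = 6, the allowed l_f values are {0, 2}.
For l_f = 0: m_f ∈ {m_i−1, m_i, m_i+1} ∩ [−0, 0] = {0} → 1 state.
For l_f = 2: m_f ∈ {m_i−1, m_i, m_i+1} ∩ [−2, 2] = {-1, 0, 1} → 3 states.
Total: 4.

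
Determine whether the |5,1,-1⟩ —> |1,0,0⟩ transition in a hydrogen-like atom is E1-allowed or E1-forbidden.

allowed

Initial l = 1, final l = 0, so Δl = -1. E1 requires Δl = ±1: passes.
m_l: -1 → 0 (Δm_l = +1). |Δm_l| ≤ 1 passes.
All E1 selection rules are satisfied.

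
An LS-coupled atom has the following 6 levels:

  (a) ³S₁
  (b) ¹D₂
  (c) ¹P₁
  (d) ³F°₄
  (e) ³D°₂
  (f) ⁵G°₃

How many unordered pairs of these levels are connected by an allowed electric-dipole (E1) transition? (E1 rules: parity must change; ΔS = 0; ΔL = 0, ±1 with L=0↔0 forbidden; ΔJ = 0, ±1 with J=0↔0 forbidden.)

(a)–(b): forbidden (parity, ΔS, ΔL).
(a)–(c): forbidden (parity, ΔS).
(a)–(d): forbidden (ΔL, ΔJ).
(a)–(e): forbidden (ΔL).
(a)–(f): forbidden (ΔS, ΔL, ΔJ).
(b)–(c): forbidden (parity).
(b)–(d): forbidden (ΔS, ΔJ).
(b)–(e): forbidden (ΔS).
(b)–(f): forbidden (ΔS, ΔL).
(c)–(d): forbidden (ΔS, ΔL, ΔJ).
(c)–(e): forbidden (ΔS).
(c)–(f): forbidden (ΔS, ΔL, ΔJ).
(d)–(e): forbidden (parity, ΔJ).
(d)–(f): forbidden (parity, ΔS).
(e)–(f): forbidden (parity, ΔS, ΔL).
Allowed pairs: 0 of 15.

0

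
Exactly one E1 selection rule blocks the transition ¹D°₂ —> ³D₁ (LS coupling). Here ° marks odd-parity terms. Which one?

Reading off the term symbols: S 0→1, L 2→2, J 2→1, parity odd→even.
ΔJ = 0, ±1 (not J=0↔0): J: 2 → 1, ΔJ = -1 — ✓.
ΔS = 0: S: 0 → 1 — ✗.
Parity must change: odd → even — ✓.
ΔL = 0, ±1 (not L=0↔0): L: 2 → 2, ΔL = +0 — ✓.

the ΔS = 0 rule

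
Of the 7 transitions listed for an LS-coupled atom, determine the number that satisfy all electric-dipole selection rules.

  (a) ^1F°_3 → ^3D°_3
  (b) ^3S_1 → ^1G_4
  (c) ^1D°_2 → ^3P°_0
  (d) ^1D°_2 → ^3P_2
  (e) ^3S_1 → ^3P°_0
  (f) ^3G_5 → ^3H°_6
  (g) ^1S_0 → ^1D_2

2

(a) forbidden (parity, ΔS fail)
(b) forbidden (parity, ΔS, ΔL, ΔJ fail)
(c) forbidden (parity, ΔS, ΔJ fail)
(d) forbidden (ΔS fails)
(e) allowed
(f) allowed
(g) forbidden (parity, ΔL, ΔJ fail)
Total allowed: 2 of 7.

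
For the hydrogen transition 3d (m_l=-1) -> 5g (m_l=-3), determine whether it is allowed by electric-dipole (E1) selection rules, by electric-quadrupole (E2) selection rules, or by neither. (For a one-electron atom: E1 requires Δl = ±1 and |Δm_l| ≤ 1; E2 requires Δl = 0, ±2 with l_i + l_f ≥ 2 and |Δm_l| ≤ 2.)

E2

Δl = 4 − 2 = +2; l_i + l_f = 6.
Δm_l = -2.
E1 (Δl = ±1, |Δm_l| ≤ 1): not satisfied.
E2 (Δl = 0,±2, l_i+l_f ≥ 2, |Δm_l| ≤ 2): satisfied.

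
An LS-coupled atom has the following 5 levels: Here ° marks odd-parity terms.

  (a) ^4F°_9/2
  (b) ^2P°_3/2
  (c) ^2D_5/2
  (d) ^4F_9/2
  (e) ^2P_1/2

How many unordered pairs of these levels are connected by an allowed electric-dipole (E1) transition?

3

(a)–(b): forbidden (parity, ΔS, ΔL, ΔJ).
(a)–(c): forbidden (ΔS, ΔJ).
(a)–(d): allowed.
(a)–(e): forbidden (ΔS, ΔL, ΔJ).
(b)–(c): allowed.
(b)–(d): forbidden (ΔS, ΔL, ΔJ).
(b)–(e): allowed.
(c)–(d): forbidden (parity, ΔS, ΔJ).
(c)–(e): forbidden (parity, ΔJ).
(d)–(e): forbidden (parity, ΔS, ΔL, ΔJ).
Allowed pairs: 3 of 10.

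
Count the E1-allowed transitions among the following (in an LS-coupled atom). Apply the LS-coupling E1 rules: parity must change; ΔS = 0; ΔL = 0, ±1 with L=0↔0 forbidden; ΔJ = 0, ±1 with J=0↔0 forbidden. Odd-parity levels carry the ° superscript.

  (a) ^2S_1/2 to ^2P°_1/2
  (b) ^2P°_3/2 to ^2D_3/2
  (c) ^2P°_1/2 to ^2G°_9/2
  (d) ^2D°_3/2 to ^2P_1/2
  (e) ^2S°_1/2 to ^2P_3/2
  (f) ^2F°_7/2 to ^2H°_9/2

4

(a) allowed
(b) allowed
(c) forbidden (parity, ΔL, ΔJ fail)
(d) allowed
(e) allowed
(f) forbidden (parity, ΔL fail)
Total allowed: 4 of 6.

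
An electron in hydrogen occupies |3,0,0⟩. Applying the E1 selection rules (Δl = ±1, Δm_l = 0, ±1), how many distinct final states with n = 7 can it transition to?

E1 requires Δl = ±1, so l_f ∈ {-1, 1}; with 0 ≤ l_f ≤ n_f−1 = 6, the allowed l_f values are {1}.
For l_f = 1: m_f ∈ {m_i−1, m_i, m_i+1} ∩ [−1, 1] = {-1, 0, 1} → 3 states.
Total: 3.

3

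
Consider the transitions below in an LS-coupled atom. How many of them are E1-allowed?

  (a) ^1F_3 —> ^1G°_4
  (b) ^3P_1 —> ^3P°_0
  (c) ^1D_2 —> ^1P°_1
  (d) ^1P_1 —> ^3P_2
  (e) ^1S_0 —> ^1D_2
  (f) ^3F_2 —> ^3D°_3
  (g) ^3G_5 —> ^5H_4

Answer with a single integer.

4

(a) allowed
(b) allowed
(c) allowed
(d) forbidden (parity, ΔS fail)
(e) forbidden (parity, ΔL, ΔJ fail)
(f) allowed
(g) forbidden (parity, ΔS fail)
Total allowed: 4 of 7.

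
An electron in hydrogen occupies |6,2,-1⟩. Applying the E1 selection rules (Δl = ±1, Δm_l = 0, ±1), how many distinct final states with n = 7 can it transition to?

5

E1 requires Δl = ±1, so l_f ∈ {1, 3}; with 0 ≤ l_f ≤ n_f−1 = 6, the allowed l_f values are {1, 3}.
For l_f = 1: m_f ∈ {m_i−1, m_i, m_i+1} ∩ [−1, 1] = {-1, 0} → 2 states.
For l_f = 3: m_f ∈ {m_i−1, m_i, m_i+1} ∩ [−3, 3] = {-2, -1, 0} → 3 states.
Total: 5.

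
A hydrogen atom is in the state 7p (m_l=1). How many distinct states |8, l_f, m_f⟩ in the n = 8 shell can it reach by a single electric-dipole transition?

E1 requires Δl = ±1, so l_f ∈ {0, 2}; with 0 ≤ l_f ≤ n_f−1 = 7, the allowed l_f values are {0, 2}.
For l_f = 0: m_f ∈ {m_i−1, m_i, m_i+1} ∩ [−0, 0] = {0} → 1 state.
For l_f = 2: m_f ∈ {m_i−1, m_i, m_i+1} ∩ [−2, 2] = {0, 1, 2} → 3 states.
Total: 4.

4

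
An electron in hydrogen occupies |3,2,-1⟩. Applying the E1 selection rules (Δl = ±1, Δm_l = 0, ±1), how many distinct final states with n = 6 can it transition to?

5

E1 requires Δl = ±1, so l_f ∈ {1, 3}; with 0 ≤ l_f ≤ n_f−1 = 5, the allowed l_f values are {1, 3}.
For l_f = 1: m_f ∈ {m_i−1, m_i, m_i+1} ∩ [−1, 1] = {-1, 0} → 2 states.
For l_f = 3: m_f ∈ {m_i−1, m_i, m_i+1} ∩ [−3, 3] = {-2, -1, 0} → 3 states.
Total: 5.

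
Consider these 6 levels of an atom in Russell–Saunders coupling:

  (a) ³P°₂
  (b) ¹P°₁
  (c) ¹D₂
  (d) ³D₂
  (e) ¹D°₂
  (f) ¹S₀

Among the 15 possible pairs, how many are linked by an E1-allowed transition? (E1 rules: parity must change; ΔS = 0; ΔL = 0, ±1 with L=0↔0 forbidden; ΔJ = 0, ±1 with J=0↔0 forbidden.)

(a)–(b): forbidden (parity, ΔS).
(a)–(c): forbidden (ΔS).
(a)–(d): allowed.
(a)–(e): forbidden (parity, ΔS).
(a)–(f): forbidden (ΔS, ΔJ).
(b)–(c): allowed.
(b)–(d): forbidden (ΔS).
(b)–(e): forbidden (parity).
(b)–(f): allowed.
(c)–(d): forbidden (parity, ΔS).
(c)–(e): allowed.
(c)–(f): forbidden (parity, ΔL, ΔJ).
(d)–(e): forbidden (ΔS).
(d)–(f): forbidden (parity, ΔS, ΔL, ΔJ).
(e)–(f): forbidden (ΔL, ΔJ).
Allowed pairs: 4 of 15.

4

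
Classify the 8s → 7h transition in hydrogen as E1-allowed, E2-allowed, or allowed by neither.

Δl = 5 − 0 = +5; l_i + l_f = 5.
E1 (Δl = ±1): not satisfied.
E2 (Δl = 0,±2, l_i+l_f ≥ 2): not satisfied.

neither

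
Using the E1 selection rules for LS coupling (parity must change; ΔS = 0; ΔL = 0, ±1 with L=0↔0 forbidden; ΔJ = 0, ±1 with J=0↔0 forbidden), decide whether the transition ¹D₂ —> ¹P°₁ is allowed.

allowed

ΔL = 0, ±1 (not L=0↔0): L: 2 → 1, ΔL = -1 — ✓.
ΔS = 0: S: 0 → 0 — ✓.
ΔJ = 0, ±1 (not J=0↔0): J: 2 → 1, ΔJ = -1 — ✓.
Parity must change: even → odd — ✓.
All four E1 rules are satisfied.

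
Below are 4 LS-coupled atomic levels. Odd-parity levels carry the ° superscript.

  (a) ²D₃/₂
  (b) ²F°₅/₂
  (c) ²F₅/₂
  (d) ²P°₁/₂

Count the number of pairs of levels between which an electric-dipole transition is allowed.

(a)–(b): allowed.
(a)–(c): forbidden (parity).
(a)–(d): allowed.
(b)–(c): allowed.
(b)–(d): forbidden (parity, ΔL, ΔJ).
(c)–(d): forbidden (ΔL, ΔJ).
Allowed pairs: 3 of 6.

3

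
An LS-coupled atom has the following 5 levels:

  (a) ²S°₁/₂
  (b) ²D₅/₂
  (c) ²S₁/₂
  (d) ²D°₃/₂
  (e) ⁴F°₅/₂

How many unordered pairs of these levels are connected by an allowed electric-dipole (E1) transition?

1

(a)–(b): forbidden (ΔL, ΔJ).
(a)–(c): forbidden (ΔL).
(a)–(d): forbidden (parity, ΔL).
(a)–(e): forbidden (parity, ΔS, ΔL, ΔJ).
(b)–(c): forbidden (parity, ΔL, ΔJ).
(b)–(d): allowed.
(b)–(e): forbidden (ΔS).
(c)–(d): forbidden (ΔL).
(c)–(e): forbidden (ΔS, ΔL, ΔJ).
(d)–(e): forbidden (parity, ΔS).
Allowed pairs: 1 of 10.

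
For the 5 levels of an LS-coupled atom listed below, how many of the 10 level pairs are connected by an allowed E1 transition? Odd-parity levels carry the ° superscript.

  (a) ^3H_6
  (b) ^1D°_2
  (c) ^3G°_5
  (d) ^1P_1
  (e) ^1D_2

3

(a)–(b): forbidden (ΔS, ΔL, ΔJ).
(a)–(c): allowed.
(a)–(d): forbidden (parity, ΔS, ΔL, ΔJ).
(a)–(e): forbidden (parity, ΔS, ΔL, ΔJ).
(b)–(c): forbidden (parity, ΔS, ΔL, ΔJ).
(b)–(d): allowed.
(b)–(e): allowed.
(c)–(d): forbidden (ΔS, ΔL, ΔJ).
(c)–(e): forbidden (ΔS, ΔL, ΔJ).
(d)–(e): forbidden (parity).
Allowed pairs: 3 of 10.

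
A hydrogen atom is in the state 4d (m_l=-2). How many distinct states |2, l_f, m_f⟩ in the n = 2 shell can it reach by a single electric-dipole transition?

1

E1 requires Δl = ±1, so l_f ∈ {1, 3}; with 0 ≤ l_f ≤ n_f−1 = 1, the allowed l_f values are {1}.
For l_f = 1: m_f ∈ {m_i−1, m_i, m_i+1} ∩ [−1, 1] = {-1} → 1 state.
Total: 1.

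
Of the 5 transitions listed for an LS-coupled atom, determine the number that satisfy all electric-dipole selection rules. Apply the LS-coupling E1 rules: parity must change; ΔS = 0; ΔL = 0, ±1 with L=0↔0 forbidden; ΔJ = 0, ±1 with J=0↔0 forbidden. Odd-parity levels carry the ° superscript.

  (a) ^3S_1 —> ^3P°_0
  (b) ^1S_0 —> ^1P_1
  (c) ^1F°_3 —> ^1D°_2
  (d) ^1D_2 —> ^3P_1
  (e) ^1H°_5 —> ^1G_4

(a) allowed
(b) forbidden (parity fails)
(c) forbidden (parity fails)
(d) forbidden (parity, ΔS fail)
(e) allowed
Total allowed: 2 of 5.

2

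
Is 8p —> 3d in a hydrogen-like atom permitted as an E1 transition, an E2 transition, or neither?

E1

Δl = 2 − 1 = +1; l_i + l_f = 3.
E1 (Δl = ±1): satisfied.
E2 (Δl = 0,±2, l_i+l_f ≥ 2): not satisfied.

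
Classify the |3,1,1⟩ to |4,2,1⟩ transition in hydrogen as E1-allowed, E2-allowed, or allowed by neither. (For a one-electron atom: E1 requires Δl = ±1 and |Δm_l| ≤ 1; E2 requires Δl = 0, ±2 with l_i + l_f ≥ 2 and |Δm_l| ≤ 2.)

E1

Δl = 2 − 1 = +1; l_i + l_f = 3.
Δm_l = +0.
E1 (Δl = ±1, |Δm_l| ≤ 1): satisfied.
E2 (Δl = 0,±2, l_i+l_f ≥ 2, |Δm_l| ≤ 2): not satisfied.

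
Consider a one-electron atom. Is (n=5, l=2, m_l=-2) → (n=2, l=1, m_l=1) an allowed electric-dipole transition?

l: 2 → 1 (Δl = -1). Δl = ±1 satisfied.
Δm_l = 1 − (-2) = +3. E1 requires Δm_l = 0, ±1: violated.
The transition is electric-dipole forbidden.

forbidden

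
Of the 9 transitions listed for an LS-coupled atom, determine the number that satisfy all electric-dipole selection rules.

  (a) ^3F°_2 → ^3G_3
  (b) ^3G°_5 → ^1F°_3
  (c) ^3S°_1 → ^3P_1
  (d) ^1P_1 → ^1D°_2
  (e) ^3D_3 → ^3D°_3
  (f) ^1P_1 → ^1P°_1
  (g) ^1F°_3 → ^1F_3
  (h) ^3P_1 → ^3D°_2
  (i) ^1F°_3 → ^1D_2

(a) allowed
(b) forbidden (parity, ΔS, ΔJ fail)
(c) allowed
(d) allowed
(e) allowed
(f) allowed
(g) allowed
(h) allowed
(i) allowed
Total allowed: 8 of 9.

8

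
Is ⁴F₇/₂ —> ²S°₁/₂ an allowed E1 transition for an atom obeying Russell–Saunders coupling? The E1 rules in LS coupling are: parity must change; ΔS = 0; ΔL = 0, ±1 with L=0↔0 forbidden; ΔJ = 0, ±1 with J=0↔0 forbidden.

forbidden

Reading off the term symbols: S 3/2→1/2, L 3→0, J 7/2→1/2, parity even→odd.
ΔJ = 0, ±1 (not J=0↔0): J: 7/2 → 1/2, ΔJ = -3 — fails.
Parity must change: even → odd — passes.
ΔS = 0: S: 3/2 → 1/2 — fails.
ΔL = 0, ±1 (not L=0↔0): L: 3 → 0, ΔL = -3 — fails.
Rule(s) violated: ΔS, ΔL, ΔJ.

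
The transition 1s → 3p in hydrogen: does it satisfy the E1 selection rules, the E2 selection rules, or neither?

Δl = 1 − 0 = +1; l_i + l_f = 1.
E1 (Δl = ±1): satisfied.
E2 (Δl = 0,±2, l_i+l_f ≥ 2): not satisfied.

E1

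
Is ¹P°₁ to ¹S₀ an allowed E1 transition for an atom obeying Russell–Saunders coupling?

allowed

ΔS = 0: S: 0 → 0 — ok.
Parity must change: odd → even — ok.
ΔJ = 0, ±1 (not J=0↔0): J: 1 → 0, ΔJ = -1 — ok.
ΔL = 0, ±1 (not L=0↔0): L: 1 → 0, ΔL = -1 — ok.
All four E1 rules are satisfied.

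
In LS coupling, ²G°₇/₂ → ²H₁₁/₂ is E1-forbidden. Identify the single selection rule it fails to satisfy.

Initial level: S=1/2, L=4, J=7/2, parity odd. Final level: S=1/2, L=5, J=11/2, parity even.
Parity must change: odd → even — ✓.
ΔS = 0: S: 1/2 → 1/2 — ✓.
ΔL = 0, ±1 (not L=0↔0): L: 4 → 5, ΔL = +1 — ✓.
ΔJ = 0, ±1 (not J=0↔0): J: 7/2 → 11/2, ΔJ = +2 — ✗.

the ΔJ = 0, ±1 rule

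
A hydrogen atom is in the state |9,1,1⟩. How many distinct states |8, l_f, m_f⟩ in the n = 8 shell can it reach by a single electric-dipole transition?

E1 requires Δl = ±1, so l_f ∈ {0, 2}; with 0 ≤ l_f ≤ n_f−1 = 7, the allowed l_f values are {0, 2}.
For l_f = 0: m_f ∈ {m_i−1, m_i, m_i+1} ∩ [−0, 0] = {0} → 1 state.
For l_f = 2: m_f ∈ {m_i−1, m_i, m_i+1} ∩ [−2, 2] = {0, 1, 2} → 3 states.
Total: 4.

4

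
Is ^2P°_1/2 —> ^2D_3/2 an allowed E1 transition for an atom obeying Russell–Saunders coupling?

allowed

Initial level: S=1/2, L=1, J=1/2, parity odd. Final level: S=1/2, L=2, J=3/2, parity even.
Parity must change: odd → even — passes.
ΔS = 0: S: 1/2 → 1/2 — passes.
ΔL = 0, ±1 (not L=0↔0): L: 1 → 2, ΔL = +1 — passes.
ΔJ = 0, ±1 (not J=0↔0): J: 1/2 → 3/2, ΔJ = +1 — passes.
All four E1 rules are satisfied.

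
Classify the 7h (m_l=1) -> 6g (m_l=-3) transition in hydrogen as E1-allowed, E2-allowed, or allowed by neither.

Δl = 4 − 5 = -1; l_i + l_f = 9.
Δm_l = -4.
E1 (Δl = ±1, |Δm_l| ≤ 1): not satisfied.
E2 (Δl = 0,±2, l_i+l_f ≥ 2, |Δm_l| ≤ 2): not satisfied.

neither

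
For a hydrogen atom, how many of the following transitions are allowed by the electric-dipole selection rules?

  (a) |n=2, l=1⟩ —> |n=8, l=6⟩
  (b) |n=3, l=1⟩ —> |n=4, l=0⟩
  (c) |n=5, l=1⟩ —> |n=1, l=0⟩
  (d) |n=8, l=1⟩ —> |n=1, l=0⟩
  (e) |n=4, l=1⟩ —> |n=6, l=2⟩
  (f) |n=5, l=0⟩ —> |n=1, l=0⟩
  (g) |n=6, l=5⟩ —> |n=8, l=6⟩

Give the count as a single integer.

(a) forbidden — Δl = +5 (E1 requires Δl = ±1)
(b) allowed
(c) allowed
(d) allowed
(e) allowed
(f) forbidden — Δl = +0 (E1 requires Δl = ±1)
(g) allowed
Total allowed: 5 of 7.

5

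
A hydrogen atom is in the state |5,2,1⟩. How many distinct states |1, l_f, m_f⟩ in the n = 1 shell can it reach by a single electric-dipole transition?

E1 requires l_f ∈ {1, 3}, but neither lies in [0, 0], so no final state is reachable.
Total: 0.

0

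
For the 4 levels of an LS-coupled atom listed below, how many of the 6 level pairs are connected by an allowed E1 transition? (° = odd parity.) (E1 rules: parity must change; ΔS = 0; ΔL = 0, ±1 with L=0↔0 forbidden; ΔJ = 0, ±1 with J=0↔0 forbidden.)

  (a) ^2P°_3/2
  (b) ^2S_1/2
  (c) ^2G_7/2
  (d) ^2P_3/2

2

(a)–(b): allowed.
(a)–(c): forbidden (ΔL, ΔJ).
(a)–(d): allowed.
(b)–(c): forbidden (parity, ΔL, ΔJ).
(b)–(d): forbidden (parity).
(c)–(d): forbidden (parity, ΔL, ΔJ).
Allowed pairs: 2 of 6.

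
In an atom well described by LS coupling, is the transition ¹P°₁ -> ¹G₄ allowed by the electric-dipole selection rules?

forbidden

Reading off the term symbols: S 0→0, L 1→4, J 1→4, parity odd→even.
ΔL = 0, ±1 (not L=0↔0): L: 1 → 4, ΔL = +3 — fails.
ΔJ = 0, ±1 (not J=0↔0): J: 1 → 4, ΔJ = +3 — fails.
Parity must change: odd → even — ok.
ΔS = 0: S: 0 → 0 — ok.
Rule(s) violated: ΔL, ΔJ.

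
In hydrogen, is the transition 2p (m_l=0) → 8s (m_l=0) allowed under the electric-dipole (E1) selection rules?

allowed

Initial l = 1, final l = 0, so Δl = -1. E1 requires Δl = ±1: satisfied.
m_l: 0 → 0 (Δm_l = +0). |Δm_l| ≤ 1 satisfied.
All E1 selection rules are satisfied.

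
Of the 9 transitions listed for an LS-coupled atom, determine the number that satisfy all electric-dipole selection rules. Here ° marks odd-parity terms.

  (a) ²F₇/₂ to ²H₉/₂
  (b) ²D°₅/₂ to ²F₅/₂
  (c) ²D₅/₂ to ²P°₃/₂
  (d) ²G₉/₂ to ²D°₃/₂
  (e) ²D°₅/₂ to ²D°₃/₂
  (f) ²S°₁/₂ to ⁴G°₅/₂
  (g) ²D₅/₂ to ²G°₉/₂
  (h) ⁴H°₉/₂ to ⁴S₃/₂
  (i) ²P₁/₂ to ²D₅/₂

2

(a) forbidden (parity, ΔL fail)
(b) allowed
(c) allowed
(d) forbidden (ΔL, ΔJ fail)
(e) forbidden (parity fails)
(f) forbidden (parity, ΔS, ΔL, ΔJ fail)
(g) forbidden (ΔL, ΔJ fail)
(h) forbidden (ΔL, ΔJ fail)
(i) forbidden (parity, ΔJ fail)
Total allowed: 2 of 9.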